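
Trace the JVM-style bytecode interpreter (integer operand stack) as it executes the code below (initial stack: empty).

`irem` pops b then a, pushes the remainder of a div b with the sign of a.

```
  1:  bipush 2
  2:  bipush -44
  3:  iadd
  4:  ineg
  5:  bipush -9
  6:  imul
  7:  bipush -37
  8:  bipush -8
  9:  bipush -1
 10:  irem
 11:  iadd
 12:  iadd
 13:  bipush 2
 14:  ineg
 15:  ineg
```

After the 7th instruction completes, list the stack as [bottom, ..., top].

[-378, -37]

bipush 2   -> 2
bipush -44 -> 2 -44
iadd       -> -42
ineg       -> 42
bipush -9  -> 42 -9
imul       -> -378
bipush -37 -> -378 -37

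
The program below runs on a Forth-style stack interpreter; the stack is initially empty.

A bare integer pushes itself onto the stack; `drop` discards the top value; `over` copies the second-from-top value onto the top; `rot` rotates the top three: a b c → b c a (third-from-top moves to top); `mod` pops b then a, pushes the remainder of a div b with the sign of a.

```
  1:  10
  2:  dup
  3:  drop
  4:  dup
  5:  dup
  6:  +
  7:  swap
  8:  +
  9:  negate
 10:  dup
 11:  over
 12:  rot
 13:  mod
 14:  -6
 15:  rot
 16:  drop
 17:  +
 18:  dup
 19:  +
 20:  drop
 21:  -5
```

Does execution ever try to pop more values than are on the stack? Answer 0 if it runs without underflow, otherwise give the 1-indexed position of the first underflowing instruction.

0

10      10
dup     10 10
drop    10
dup     10 10
dup     10 10 10
+       10 20
swap    20 10
+       30
negate  -30
dup     -30 -30
over    -30 -30 -30
rot     -30 -30 -30
mod     -30 0
-6      -30 0 -6
rot     0 -6 -30
drop    0 -6
+       -6
dup     -6 -6
+       -12
drop    (empty)
-5      -5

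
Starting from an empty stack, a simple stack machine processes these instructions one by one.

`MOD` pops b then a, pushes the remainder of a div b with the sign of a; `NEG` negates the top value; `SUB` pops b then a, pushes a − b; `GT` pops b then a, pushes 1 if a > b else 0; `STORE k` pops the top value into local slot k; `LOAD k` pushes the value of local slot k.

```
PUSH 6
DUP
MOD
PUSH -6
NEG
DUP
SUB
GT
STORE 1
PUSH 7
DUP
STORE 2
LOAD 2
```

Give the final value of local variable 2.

7

PUSH 6  : 6
DUP     : 6 6
MOD     : 0
PUSH -6 : 0 -6
NEG     : 0 6
DUP     : 0 6 6
SUB     : 0 0
GT      : 0
STORE 1 : (empty)
PUSH 7  : 7
DUP     : 7 7
STORE 2 : 7
LOAD 2  : 7 7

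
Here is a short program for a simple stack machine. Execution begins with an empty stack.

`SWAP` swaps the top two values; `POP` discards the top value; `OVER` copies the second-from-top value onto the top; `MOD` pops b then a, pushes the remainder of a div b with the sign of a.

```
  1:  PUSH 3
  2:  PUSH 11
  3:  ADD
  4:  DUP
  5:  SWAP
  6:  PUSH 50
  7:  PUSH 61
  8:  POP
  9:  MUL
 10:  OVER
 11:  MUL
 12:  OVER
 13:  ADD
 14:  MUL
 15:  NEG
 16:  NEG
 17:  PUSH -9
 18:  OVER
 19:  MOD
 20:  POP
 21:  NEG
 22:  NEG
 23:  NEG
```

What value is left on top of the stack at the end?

-137396

PUSH 3  -> 3
PUSH 11 -> 3 11
ADD     -> 14
DUP     -> 14 14
SWAP    -> 14 14
PUSH 50 -> 14 14 50
PUSH 61 -> 14 14 50 61
POP     -> 14 14 50
MUL     -> 14 700
OVER    -> 14 700 14
MUL     -> 14 9800
OVER    -> 14 9800 14
ADD     -> 14 9814
MUL     -> 137396
NEG     -> -137396
NEG     -> 137396
PUSH -9 -> 137396 -9
OVER    -> 137396 -9 137396
MOD     -> 137396 -9
POP     -> 137396
NEG     -> -137396
NEG     -> 137396
NEG     -> -137396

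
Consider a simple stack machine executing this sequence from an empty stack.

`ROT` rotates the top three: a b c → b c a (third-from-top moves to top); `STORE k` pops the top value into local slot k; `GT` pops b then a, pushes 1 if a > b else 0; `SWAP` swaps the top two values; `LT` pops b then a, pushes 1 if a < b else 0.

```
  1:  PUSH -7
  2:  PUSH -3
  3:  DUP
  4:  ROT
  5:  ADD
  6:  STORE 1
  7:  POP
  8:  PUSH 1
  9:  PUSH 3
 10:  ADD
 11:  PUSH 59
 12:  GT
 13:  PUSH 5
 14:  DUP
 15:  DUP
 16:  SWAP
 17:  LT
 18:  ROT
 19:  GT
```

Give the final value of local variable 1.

-10

PUSH -7 → [-7]
PUSH -3 → [-7, -3]
DUP     → [-7, -3, -3]
ROT     → [-3, -3, -7]
ADD     → [-3, -10]
STORE 1 → [-3]
POP     → []
PUSH 1  → [1]
PUSH 3  → [1, 3]
ADD     → [4]
PUSH 59 → [4, 59]
GT      → [0]
PUSH 5  → [0, 5]
DUP     → [0, 5, 5]
DUP     → [0, 5, 5, 5]
SWAP    → [0, 5, 5, 5]
LT      → [0, 5, 0]
ROT     → [5, 0, 0]
GT      → [5, 0]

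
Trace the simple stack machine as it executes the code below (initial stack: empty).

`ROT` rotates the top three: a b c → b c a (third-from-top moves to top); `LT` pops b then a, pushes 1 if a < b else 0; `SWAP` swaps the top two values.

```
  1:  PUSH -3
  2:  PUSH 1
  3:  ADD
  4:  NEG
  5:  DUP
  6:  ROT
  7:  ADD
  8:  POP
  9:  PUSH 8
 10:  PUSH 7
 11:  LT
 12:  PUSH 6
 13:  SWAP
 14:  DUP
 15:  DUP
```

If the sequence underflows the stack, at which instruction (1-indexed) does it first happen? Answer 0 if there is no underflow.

6

PUSH -3 : [-3]
PUSH 1  : [-3, 1]
ADD     : [-2]
NEG     : [2]
DUP     : [2, 2]
ROT  — needs 3 operands, stack has 2 → underflow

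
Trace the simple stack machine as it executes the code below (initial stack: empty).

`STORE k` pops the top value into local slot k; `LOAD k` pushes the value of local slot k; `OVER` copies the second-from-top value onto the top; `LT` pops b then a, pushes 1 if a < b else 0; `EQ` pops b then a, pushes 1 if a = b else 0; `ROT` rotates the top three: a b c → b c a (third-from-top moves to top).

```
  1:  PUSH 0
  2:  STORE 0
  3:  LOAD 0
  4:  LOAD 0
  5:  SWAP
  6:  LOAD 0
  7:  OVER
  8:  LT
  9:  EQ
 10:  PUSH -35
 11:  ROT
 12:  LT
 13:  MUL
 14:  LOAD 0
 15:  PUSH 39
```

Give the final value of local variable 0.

0

PUSH 0   : 0
STORE 0  : (empty)
LOAD 0   : 0
LOAD 0   : 0 0
SWAP     : 0 0
LOAD 0   : 0 0 0
OVER     : 0 0 0 0
LT       : 0 0 0
EQ       : 0 1
PUSH -35 : 0 1 -35
ROT      : 1 -35 0
LT       : 1 1
MUL      : 1
LOAD 0   : 1 0
PUSH 39  : 1 0 39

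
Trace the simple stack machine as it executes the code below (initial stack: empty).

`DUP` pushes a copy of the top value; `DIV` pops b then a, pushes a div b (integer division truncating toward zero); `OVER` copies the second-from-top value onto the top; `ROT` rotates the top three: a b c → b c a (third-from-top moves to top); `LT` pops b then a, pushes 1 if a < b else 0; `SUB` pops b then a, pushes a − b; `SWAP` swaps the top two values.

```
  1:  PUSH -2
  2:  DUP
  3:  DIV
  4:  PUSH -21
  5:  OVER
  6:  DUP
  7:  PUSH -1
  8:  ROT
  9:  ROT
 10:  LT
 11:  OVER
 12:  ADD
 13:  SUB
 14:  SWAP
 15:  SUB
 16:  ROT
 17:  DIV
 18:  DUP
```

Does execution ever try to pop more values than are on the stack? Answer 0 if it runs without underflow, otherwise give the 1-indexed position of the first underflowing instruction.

PUSH -2   [-2]
DUP       [-2, -2]
DIV       [1]
PUSH -21  [1, -21]
OVER      [1, -21, 1]
DUP       [1, -21, 1, 1]
PUSH -1   [1, -21, 1, 1, -1]
ROT       [1, -21, 1, -1, 1]
ROT       [1, -21, -1, 1, 1]
LT        [1, -21, -1, 0]
OVER      [1, -21, -1, 0, -1]
ADD       [1, -21, -1, -1]
SUB       [1, -21, 0]
SWAP      [1, 0, -21]
SUB       [1, 21]
ROT  — needs 3 operands, stack has 2 → underflow

16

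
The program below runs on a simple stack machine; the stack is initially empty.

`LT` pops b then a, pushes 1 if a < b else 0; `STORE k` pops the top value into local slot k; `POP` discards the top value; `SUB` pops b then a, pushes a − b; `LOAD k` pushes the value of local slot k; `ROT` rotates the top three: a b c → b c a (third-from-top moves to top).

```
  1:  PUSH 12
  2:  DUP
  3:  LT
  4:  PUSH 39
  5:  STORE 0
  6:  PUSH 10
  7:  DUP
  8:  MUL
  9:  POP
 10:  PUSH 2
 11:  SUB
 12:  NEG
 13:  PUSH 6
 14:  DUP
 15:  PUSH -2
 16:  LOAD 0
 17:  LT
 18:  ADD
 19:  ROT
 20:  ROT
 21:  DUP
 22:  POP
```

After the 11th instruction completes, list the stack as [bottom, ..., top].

[-2]

PUSH 12 -> [12]
DUP     -> [12, 12]
LT      -> [0]
PUSH 39 -> [0, 39]
STORE 0 -> [0]
PUSH 10 -> [0, 10]
DUP     -> [0, 10, 10]
MUL     -> [0, 100]
POP     -> [0]
PUSH 2  -> [0, 2]
SUB     -> [-2]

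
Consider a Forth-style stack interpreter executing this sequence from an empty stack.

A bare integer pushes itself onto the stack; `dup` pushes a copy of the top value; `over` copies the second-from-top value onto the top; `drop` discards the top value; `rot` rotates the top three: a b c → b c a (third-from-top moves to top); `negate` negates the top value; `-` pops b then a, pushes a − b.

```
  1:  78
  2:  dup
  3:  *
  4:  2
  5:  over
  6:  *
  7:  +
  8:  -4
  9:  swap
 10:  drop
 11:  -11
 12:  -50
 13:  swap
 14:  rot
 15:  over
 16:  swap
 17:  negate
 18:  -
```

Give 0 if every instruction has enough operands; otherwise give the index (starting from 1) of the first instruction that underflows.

78      [78]
dup     [78, 78]
*       [6084]
2       [6084, 2]
over    [6084, 2, 6084]
*       [6084, 12168]
+       [18252]
-4      [18252, -4]
swap    [-4, 18252]
drop    [-4]
-11     [-4, -11]
-50     [-4, -11, -50]
swap    [-4, -50, -11]
rot     [-50, -11, -4]
over    [-50, -11, -4, -11]
swap    [-50, -11, -11, -4]
negate  [-50, -11, -11, 4]
-       [-50, -11, -15]

0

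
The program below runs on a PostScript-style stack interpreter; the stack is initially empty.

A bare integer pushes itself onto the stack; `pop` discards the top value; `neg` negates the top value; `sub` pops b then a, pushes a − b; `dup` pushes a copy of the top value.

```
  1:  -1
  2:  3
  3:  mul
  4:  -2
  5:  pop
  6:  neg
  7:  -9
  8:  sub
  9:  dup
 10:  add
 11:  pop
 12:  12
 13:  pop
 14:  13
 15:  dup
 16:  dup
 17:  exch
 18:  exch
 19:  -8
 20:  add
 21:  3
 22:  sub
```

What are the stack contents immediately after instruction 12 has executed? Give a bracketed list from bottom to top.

[12]

-1  → -1
3   → -1 3
mul → -3
-2  → -3 -2
pop → -3
neg → 3
-9  → 3 -9
sub → 12
dup → 12 12
add → 24
pop → (empty)
12  → 12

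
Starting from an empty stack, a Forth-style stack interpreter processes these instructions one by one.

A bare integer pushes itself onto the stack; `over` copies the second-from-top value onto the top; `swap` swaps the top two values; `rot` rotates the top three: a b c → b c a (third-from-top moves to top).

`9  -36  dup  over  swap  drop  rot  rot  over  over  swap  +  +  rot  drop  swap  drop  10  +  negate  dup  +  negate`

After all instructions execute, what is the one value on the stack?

9      : [9]
-36    : [9, -36]
dup    : [9, -36, -36]
over   : [9, -36, -36, -36]
swap   : [9, -36, -36, -36]
drop   : [9, -36, -36]
rot    : [-36, -36, 9]
rot    : [-36, 9, -36]
over   : [-36, 9, -36, 9]
over   : [-36, 9, -36, 9, -36]
swap   : [-36, 9, -36, -36, 9]
+      : [-36, 9, -36, -27]
+      : [-36, 9, -63]
rot    : [9, -63, -36]
drop   : [9, -63]
swap   : [-63, 9]
drop   : [-63]
10     : [-63, 10]
+      : [-53]
negate : [53]
dup    : [53, 53]
+      : [106]
negate : [-106]

-106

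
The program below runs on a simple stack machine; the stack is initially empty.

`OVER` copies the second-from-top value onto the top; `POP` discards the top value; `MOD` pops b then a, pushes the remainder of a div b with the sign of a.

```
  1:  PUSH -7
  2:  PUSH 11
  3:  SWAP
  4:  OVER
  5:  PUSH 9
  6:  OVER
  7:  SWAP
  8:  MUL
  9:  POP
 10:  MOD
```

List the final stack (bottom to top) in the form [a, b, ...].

PUSH -7 : [-7]
PUSH 11 : [-7, 11]
SWAP    : [11, -7]
OVER    : [11, -7, 11]
PUSH 9  : [11, -7, 11, 9]
OVER    : [11, -7, 11, 9, 11]
SWAP    : [11, -7, 11, 11, 9]
MUL     : [11, -7, 11, 99]
POP     : [11, -7, 11]
MOD     : [11, -7]

[11, -7]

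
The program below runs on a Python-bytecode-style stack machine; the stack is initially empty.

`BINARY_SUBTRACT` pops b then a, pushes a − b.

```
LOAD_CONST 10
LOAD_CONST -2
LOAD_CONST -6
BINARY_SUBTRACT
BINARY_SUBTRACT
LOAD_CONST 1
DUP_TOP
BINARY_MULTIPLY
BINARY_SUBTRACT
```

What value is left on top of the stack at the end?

5

LOAD_CONST 10   : 10
LOAD_CONST -2   : 10 -2
LOAD_CONST -6   : 10 -2 -6
BINARY_SUBTRACT : 10 4
BINARY_SUBTRACT : 6
LOAD_CONST 1    : 6 1
DUP_TOP         : 6 1 1
BINARY_MULTIPLY : 6 1
BINARY_SUBTRACT : 5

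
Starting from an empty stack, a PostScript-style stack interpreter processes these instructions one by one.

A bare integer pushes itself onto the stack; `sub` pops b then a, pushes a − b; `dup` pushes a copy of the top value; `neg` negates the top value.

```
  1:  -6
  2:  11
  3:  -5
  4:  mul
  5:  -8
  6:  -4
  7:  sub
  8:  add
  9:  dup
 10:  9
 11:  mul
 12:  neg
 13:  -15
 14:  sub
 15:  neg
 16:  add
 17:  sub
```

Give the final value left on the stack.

599

-6  : -6
11  : -6 11
-5  : -6 11 -5
mul : -6 -55
-8  : -6 -55 -8
-4  : -6 -55 -8 -4
sub : -6 -55 -4
add : -6 -59
dup : -6 -59 -59
9   : -6 -59 -59 9
mul : -6 -59 -531
neg : -6 -59 531
-15 : -6 -59 531 -15
sub : -6 -59 546
neg : -6 -59 -546
add : -6 -605
sub : 599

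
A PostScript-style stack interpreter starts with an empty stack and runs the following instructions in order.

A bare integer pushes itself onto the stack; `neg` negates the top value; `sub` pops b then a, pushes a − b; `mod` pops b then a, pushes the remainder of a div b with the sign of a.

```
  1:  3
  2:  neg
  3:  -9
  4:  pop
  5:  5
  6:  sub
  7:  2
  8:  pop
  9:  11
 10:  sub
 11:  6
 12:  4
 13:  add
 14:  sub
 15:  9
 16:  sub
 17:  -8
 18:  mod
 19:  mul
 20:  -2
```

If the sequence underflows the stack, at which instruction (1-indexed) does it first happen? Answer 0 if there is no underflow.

19

3   → 3
neg → -3
-9  → -3 -9
pop → -3
5   → -3 5
sub → -8
2   → -8 2
pop → -8
11  → -8 11
sub → -19
6   → -19 6
4   → -19 6 4
add → -19 10
sub → -29
9   → -29 9
sub → -38
-8  → -38 -8
mod → -6
mul  — needs 2 operands, stack has 1 → underflow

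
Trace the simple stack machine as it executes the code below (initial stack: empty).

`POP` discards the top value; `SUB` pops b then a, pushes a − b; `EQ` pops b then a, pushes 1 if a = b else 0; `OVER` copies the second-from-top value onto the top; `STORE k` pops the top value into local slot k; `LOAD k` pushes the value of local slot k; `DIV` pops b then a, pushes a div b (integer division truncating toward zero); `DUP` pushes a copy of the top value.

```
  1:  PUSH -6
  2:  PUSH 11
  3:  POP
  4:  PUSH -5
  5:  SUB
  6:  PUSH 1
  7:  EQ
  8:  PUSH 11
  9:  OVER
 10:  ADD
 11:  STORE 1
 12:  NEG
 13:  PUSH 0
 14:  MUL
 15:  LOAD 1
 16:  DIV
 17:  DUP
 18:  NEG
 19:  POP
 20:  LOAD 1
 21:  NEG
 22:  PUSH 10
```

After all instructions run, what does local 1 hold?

11

PUSH -6 → [-6]
PUSH 11 → [-6, 11]
POP     → [-6]
PUSH -5 → [-6, -5]
SUB     → [-1]
PUSH 1  → [-1, 1]
EQ      → [0]
PUSH 11 → [0, 11]
OVER    → [0, 11, 0]
ADD     → [0, 11]
STORE 1 → [0]
NEG     → [0]
PUSH 0  → [0, 0]
MUL     → [0]
LOAD 1  → [0, 11]
DIV     → [0]
DUP     → [0, 0]
NEG     → [0, 0]
POP     → [0]
LOAD 1  → [0, 11]
NEG     → [0, -11]
PUSH 10 → [0, -11, 10]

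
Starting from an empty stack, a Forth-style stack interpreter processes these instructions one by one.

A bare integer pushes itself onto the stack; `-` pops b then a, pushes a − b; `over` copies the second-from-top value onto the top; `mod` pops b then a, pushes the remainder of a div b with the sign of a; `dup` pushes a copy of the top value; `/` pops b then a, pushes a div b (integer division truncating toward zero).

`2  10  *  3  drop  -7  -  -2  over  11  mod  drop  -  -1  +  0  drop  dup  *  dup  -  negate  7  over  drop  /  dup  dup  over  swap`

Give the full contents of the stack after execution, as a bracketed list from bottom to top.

2       [2]
10      [2, 10]
*       [20]
3       [20, 3]
drop    [20]
-7      [20, -7]
-       [27]
-2      [27, -2]
over    [27, -2, 27]
11      [27, -2, 27, 11]
mod     [27, -2, 5]
drop    [27, -2]
-       [29]
-1      [29, -1]
+       [28]
0       [28, 0]
drop    [28]
dup     [28, 28]
*       [784]
dup     [784, 784]
-       [0]
negate  [0]
7       [0, 7]
over    [0, 7, 0]
drop    [0, 7]
/       [0]
dup     [0, 0]
dup     [0, 0, 0]
over    [0, 0, 0, 0]
swap    [0, 0, 0, 0]

[0, 0, 0, 0]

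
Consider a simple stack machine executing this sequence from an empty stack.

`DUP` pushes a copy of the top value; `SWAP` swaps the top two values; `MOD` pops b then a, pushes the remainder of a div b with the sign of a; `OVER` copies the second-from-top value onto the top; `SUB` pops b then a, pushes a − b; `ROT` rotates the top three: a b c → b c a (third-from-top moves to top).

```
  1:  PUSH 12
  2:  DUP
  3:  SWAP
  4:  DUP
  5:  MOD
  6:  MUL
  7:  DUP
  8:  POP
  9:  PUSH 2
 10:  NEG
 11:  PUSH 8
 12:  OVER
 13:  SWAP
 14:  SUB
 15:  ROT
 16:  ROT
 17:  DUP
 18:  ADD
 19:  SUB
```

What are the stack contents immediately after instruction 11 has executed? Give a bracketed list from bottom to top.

[0, -2, 8]

PUSH 12 : [12]
DUP     : [12, 12]
SWAP    : [12, 12]
DUP     : [12, 12, 12]
MOD     : [12, 0]
MUL     : [0]
DUP     : [0, 0]
POP     : [0]
PUSH 2  : [0, 2]
NEG     : [0, -2]
PUSH 8  : [0, -2, 8]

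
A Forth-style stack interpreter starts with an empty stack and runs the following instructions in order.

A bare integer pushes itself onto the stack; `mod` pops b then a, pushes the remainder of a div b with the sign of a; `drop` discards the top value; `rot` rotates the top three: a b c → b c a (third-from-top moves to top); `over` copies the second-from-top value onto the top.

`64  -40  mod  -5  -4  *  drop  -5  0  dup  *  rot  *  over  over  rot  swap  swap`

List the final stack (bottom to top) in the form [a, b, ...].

64    [64]
-40   [64, -40]
mod   [24]
-5    [24, -5]
-4    [24, -5, -4]
*     [24, 20]
drop  [24]
-5    [24, -5]
0     [24, -5, 0]
dup   [24, -5, 0, 0]
*     [24, -5, 0]
rot   [-5, 0, 24]
*     [-5, 0]
over  [-5, 0, -5]
over  [-5, 0, -5, 0]
rot   [-5, -5, 0, 0]
swap  [-5, -5, 0, 0]
swap  [-5, -5, 0, 0]

[-5, -5, 0, 0]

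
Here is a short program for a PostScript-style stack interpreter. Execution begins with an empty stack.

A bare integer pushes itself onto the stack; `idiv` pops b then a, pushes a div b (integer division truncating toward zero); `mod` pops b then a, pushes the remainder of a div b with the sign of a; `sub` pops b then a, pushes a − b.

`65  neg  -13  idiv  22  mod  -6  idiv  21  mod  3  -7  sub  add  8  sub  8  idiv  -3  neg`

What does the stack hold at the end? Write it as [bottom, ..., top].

65   -> [65]
neg  -> [-65]
-13  -> [-65, -13]
idiv -> [5]
22   -> [5, 22]
mod  -> [5]
-6   -> [5, -6]
idiv -> [0]
21   -> [0, 21]
mod  -> [0]
3    -> [0, 3]
-7   -> [0, 3, -7]
sub  -> [0, 10]
add  -> [10]
8    -> [10, 8]
sub  -> [2]
8    -> [2, 8]
idiv -> [0]
-3   -> [0, -3]
neg  -> [0, 3]

[0, 3]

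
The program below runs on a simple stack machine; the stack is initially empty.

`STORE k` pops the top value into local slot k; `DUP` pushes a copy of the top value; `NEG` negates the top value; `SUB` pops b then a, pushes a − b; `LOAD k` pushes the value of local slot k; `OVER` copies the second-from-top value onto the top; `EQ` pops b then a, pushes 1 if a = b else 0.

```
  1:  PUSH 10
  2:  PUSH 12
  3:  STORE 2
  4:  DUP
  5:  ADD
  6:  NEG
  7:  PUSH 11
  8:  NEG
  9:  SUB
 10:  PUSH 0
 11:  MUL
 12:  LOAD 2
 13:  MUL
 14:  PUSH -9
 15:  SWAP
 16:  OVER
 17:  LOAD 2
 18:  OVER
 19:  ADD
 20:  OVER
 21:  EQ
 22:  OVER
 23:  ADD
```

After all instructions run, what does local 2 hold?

12

PUSH 10 → 10
PUSH 12 → 10 12
STORE 2 → 10
DUP     → 10 10
ADD     → 20
NEG     → -20
PUSH 11 → -20 11
NEG     → -20 -11
SUB     → -9
PUSH 0  → -9 0
MUL     → 0
LOAD 2  → 0 12
MUL     → 0
PUSH -9 → 0 -9
SWAP    → -9 0
OVER    → -9 0 -9
LOAD 2  → -9 0 -9 12
OVER    → -9 0 -9 12 -9
ADD     → -9 0 -9 3
OVER    → -9 0 -9 3 -9
EQ      → -9 0 -9 0
OVER    → -9 0 -9 0 -9
ADD     → -9 0 -9 -9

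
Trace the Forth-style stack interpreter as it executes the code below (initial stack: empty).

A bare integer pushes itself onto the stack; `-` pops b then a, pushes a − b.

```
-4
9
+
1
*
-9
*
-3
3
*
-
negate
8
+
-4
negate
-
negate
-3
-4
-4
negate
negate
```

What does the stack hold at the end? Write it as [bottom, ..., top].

-4     : [-4]
9      : [-4, 9]
+      : [5]
1      : [5, 1]
*      : [5]
-9     : [5, -9]
*      : [-45]
-3     : [-45, -3]
3      : [-45, -3, 3]
*      : [-45, -9]
-      : [-36]
negate : [36]
8      : [36, 8]
+      : [44]
-4     : [44, -4]
negate : [44, 4]
-      : [40]
negate : [-40]
-3     : [-40, -3]
-4     : [-40, -3, -4]
-4     : [-40, -3, -4, -4]
negate : [-40, -3, -4, 4]
negate : [-40, -3, -4, -4]

[-40, -3, -4, -4]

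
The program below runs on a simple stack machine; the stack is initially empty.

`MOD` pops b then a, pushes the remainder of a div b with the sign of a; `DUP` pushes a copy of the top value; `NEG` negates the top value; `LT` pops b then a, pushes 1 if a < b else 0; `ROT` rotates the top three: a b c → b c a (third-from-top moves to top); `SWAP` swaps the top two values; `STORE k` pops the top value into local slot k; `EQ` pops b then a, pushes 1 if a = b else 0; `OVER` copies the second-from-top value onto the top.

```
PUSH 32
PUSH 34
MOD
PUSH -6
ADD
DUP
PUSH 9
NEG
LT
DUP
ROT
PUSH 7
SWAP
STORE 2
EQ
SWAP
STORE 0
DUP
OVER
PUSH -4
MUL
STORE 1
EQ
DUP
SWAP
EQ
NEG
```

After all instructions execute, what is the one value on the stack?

PUSH 32 → 32
PUSH 34 → 32 34
MOD     → 32
PUSH -6 → 32 -6
ADD     → 26
DUP     → 26 26
PUSH 9  → 26 26 9
NEG     → 26 26 -9
LT      → 26 0
DUP     → 26 0 0
ROT     → 0 0 26
PUSH 7  → 0 0 26 7
SWAP    → 0 0 7 26
STORE 2 → 0 0 7
EQ      → 0 0
SWAP    → 0 0
STORE 0 → 0
DUP     → 0 0
OVER    → 0 0 0
PUSH -4 → 0 0 0 -4
MUL     → 0 0 0
STORE 1 → 0 0
EQ      → 1
DUP     → 1 1
SWAP    → 1 1
EQ      → 1
NEG     → -1

-1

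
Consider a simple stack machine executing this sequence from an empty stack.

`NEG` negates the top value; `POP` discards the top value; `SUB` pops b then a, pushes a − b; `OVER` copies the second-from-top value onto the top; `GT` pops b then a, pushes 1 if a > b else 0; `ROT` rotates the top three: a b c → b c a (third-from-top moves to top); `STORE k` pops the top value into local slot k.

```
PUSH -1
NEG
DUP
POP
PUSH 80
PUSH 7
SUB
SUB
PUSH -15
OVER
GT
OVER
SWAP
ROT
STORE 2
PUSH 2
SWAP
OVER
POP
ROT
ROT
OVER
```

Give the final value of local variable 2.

-72

PUSH -1  -> -1
NEG      -> 1
DUP      -> 1 1
POP      -> 1
PUSH 80  -> 1 80
PUSH 7   -> 1 80 7
SUB      -> 1 73
SUB      -> -72
PUSH -15 -> -72 -15
OVER     -> -72 -15 -72
GT       -> -72 1
OVER     -> -72 1 -72
SWAP     -> -72 -72 1
ROT      -> -72 1 -72
STORE 2  -> -72 1
PUSH 2   -> -72 1 2
SWAP     -> -72 2 1
OVER     -> -72 2 1 2
POP      -> -72 2 1
ROT      -> 2 1 -72
ROT      -> 1 -72 2
OVER     -> 1 -72 2 -72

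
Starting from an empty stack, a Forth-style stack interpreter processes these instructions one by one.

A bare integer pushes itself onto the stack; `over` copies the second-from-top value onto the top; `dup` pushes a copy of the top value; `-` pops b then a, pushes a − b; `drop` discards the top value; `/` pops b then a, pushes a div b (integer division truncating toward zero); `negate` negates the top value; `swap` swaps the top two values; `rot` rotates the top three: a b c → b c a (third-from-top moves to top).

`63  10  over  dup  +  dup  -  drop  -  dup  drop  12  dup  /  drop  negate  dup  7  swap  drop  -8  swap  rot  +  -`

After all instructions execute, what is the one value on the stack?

38

63     -> 63
10     -> 63 10
over   -> 63 10 63
dup    -> 63 10 63 63
+      -> 63 10 126
dup    -> 63 10 126 126
-      -> 63 10 0
drop   -> 63 10
-      -> 53
dup    -> 53 53
drop   -> 53
12     -> 53 12
dup    -> 53 12 12
/      -> 53 1
drop   -> 53
negate -> -53
dup    -> -53 -53
7      -> -53 -53 7
swap   -> -53 7 -53
drop   -> -53 7
-8     -> -53 7 -8
swap   -> -53 -8 7
rot    -> -8 7 -53
+      -> -8 -46
-      -> 38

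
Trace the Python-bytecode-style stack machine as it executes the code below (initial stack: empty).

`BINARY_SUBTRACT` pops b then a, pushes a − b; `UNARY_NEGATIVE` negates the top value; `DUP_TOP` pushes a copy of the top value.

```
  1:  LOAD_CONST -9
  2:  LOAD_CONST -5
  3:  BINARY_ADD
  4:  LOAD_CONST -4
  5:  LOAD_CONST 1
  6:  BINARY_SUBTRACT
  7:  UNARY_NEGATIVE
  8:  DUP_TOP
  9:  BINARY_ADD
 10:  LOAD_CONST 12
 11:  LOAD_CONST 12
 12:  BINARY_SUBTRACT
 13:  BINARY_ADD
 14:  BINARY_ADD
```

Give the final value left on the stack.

LOAD_CONST -9   → [-9]
LOAD_CONST -5   → [-9, -5]
BINARY_ADD      → [-14]
LOAD_CONST -4   → [-14, -4]
LOAD_CONST 1    → [-14, -4, 1]
BINARY_SUBTRACT → [-14, -5]
UNARY_NEGATIVE  → [-14, 5]
DUP_TOP         → [-14, 5, 5]
BINARY_ADD      → [-14, 10]
LOAD_CONST 12   → [-14, 10, 12]
LOAD_CONST 12   → [-14, 10, 12, 12]
BINARY_SUBTRACT → [-14, 10, 0]
BINARY_ADD      → [-14, 10]
BINARY_ADD      → [-4]

-4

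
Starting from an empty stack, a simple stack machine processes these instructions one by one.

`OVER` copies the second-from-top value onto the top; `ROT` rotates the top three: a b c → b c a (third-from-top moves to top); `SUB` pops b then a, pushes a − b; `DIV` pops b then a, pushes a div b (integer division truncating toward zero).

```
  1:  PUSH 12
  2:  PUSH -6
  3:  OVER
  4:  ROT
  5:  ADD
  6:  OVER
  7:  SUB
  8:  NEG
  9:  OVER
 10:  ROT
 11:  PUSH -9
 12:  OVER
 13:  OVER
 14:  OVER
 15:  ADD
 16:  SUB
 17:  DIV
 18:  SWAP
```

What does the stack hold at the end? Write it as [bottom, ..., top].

PUSH 12  12
PUSH -6  12 -6
OVER     12 -6 12
ROT      -6 12 12
ADD      -6 24
OVER     -6 24 -6
SUB      -6 30
NEG      -6 -30
OVER     -6 -30 -6
ROT      -30 -6 -6
PUSH -9  -30 -6 -6 -9
OVER     -30 -6 -6 -9 -6
OVER     -30 -6 -6 -9 -6 -9
OVER     -30 -6 -6 -9 -6 -9 -6
ADD      -30 -6 -6 -9 -6 -15
SUB      -30 -6 -6 -9 9
DIV      -30 -6 -6 -1
SWAP     -30 -6 -1 -6

[-30, -6, -1, -6]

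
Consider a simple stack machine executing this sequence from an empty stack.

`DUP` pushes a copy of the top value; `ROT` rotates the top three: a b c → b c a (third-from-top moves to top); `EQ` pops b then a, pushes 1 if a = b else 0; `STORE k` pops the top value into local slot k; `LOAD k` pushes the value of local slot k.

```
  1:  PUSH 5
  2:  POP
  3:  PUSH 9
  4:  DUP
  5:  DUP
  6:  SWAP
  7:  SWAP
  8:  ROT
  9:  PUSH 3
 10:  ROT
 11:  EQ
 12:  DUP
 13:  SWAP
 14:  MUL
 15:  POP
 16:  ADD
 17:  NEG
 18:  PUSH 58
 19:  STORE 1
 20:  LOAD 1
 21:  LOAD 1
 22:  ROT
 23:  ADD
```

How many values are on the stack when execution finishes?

2

PUSH 5  → [5]
POP     → []
PUSH 9  → [9]
DUP     → [9, 9]
DUP     → [9, 9, 9]
SWAP    → [9, 9, 9]
SWAP    → [9, 9, 9]
ROT     → [9, 9, 9]
PUSH 3  → [9, 9, 9, 3]
ROT     → [9, 9, 3, 9]
EQ      → [9, 9, 0]
DUP     → [9, 9, 0, 0]
SWAP    → [9, 9, 0, 0]
MUL     → [9, 9, 0]
POP     → [9, 9]
ADD     → [18]
NEG     → [-18]
PUSH 58 → [-18, 58]
STORE 1 → [-18]
LOAD 1  → [-18, 58]
LOAD 1  → [-18, 58, 58]
ROT     → [58, 58, -18]
ADD     → [58, 40]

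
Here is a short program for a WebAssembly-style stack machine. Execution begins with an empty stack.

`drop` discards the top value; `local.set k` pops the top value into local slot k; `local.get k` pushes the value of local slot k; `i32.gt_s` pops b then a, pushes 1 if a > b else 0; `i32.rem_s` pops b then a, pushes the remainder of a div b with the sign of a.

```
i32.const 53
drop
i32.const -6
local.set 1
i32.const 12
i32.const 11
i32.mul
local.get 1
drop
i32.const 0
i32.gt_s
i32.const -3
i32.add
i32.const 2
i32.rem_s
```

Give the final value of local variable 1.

i32.const 53 : [53]
drop         : []
i32.const -6 : [-6]
local.set 1  : []
i32.const 12 : [12]
i32.const 11 : [12, 11]
i32.mul      : [132]
local.get 1  : [132, -6]
drop         : [132]
i32.const 0  : [132, 0]
i32.gt_s     : [1]
i32.const -3 : [1, -3]
i32.add      : [-2]
i32.const 2  : [-2, 2]
i32.rem_s    : [0]

-6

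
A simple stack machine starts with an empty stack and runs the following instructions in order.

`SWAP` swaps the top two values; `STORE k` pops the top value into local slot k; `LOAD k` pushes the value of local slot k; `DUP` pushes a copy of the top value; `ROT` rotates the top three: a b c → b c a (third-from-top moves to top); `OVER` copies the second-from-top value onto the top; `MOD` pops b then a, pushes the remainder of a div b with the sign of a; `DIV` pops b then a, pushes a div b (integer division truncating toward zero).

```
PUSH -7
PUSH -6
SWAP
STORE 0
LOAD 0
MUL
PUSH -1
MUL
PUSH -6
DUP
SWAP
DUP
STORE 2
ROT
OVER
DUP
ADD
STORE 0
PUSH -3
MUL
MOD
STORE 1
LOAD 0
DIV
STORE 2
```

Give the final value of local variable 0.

PUSH -7 → [-7]
PUSH -6 → [-7, -6]
SWAP    → [-6, -7]
STORE 0 → [-6]
LOAD 0  → [-6, -7]
MUL     → [42]
PUSH -1 → [42, -1]
MUL     → [-42]
PUSH -6 → [-42, -6]
DUP     → [-42, -6, -6]
SWAP    → [-42, -6, -6]
DUP     → [-42, -6, -6, -6]
STORE 2 → [-42, -6, -6]
ROT     → [-6, -6, -42]
OVER    → [-6, -6, -42, -6]
DUP     → [-6, -6, -42, -6, -6]
ADD     → [-6, -6, -42, -12]
STORE 0 → [-6, -6, -42]
PUSH -3 → [-6, -6, -42, -3]
MUL     → [-6, -6, 126]
MOD     → [-6, -6]
STORE 1 → [-6]
LOAD 0  → [-6, -12]
DIV     → [0]
STORE 2 → []

-12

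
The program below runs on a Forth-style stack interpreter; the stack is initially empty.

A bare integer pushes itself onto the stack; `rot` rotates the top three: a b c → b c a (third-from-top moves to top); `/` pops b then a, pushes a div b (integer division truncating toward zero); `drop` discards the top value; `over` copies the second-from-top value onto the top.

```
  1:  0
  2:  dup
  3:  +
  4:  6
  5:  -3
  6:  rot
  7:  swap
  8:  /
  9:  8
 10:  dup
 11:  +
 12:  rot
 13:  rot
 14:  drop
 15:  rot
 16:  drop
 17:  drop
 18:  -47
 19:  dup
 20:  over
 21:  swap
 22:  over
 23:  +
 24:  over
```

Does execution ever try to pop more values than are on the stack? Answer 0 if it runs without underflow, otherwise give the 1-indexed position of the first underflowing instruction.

15

0    → 0
dup  → 0 0
+    → 0
6    → 0 6
-3   → 0 6 -3
rot  → 6 -3 0
swap → 6 0 -3
/    → 6 0
8    → 6 0 8
dup  → 6 0 8 8
+    → 6 0 16
rot  → 0 16 6
rot  → 16 6 0
drop → 16 6
rot  — needs 3 operands, stack has 2 → underflow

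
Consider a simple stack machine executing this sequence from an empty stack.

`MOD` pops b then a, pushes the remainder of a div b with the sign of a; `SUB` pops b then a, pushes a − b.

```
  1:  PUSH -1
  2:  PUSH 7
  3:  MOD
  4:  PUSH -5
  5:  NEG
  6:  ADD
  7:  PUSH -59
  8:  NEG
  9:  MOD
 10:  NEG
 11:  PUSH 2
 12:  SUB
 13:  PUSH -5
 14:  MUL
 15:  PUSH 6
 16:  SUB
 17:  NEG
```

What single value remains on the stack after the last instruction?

-24

PUSH -1   [-1]
PUSH 7    [-1, 7]
MOD       [-1]
PUSH -5   [-1, -5]
NEG       [-1, 5]
ADD       [4]
PUSH -59  [4, -59]
NEG       [4, 59]
MOD       [4]
NEG       [-4]
PUSH 2    [-4, 2]
SUB       [-6]
PUSH -5   [-6, -5]
MUL       [30]
PUSH 6    [30, 6]
SUB       [24]
NEG       [-24]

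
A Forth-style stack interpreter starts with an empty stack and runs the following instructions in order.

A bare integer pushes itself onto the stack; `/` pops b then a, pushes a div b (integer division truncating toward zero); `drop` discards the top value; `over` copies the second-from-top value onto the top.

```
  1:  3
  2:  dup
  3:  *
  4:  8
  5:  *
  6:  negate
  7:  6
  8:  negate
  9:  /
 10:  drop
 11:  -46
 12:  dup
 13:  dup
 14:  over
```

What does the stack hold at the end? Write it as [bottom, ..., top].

3      -> 3
dup    -> 3 3
*      -> 9
8      -> 9 8
*      -> 72
negate -> -72
6      -> -72 6
negate -> -72 -6
/      -> 12
drop   -> (empty)
-46    -> -46
dup    -> -46 -46
dup    -> -46 -46 -46
over   -> -46 -46 -46 -46

[-46, -46, -46, -46]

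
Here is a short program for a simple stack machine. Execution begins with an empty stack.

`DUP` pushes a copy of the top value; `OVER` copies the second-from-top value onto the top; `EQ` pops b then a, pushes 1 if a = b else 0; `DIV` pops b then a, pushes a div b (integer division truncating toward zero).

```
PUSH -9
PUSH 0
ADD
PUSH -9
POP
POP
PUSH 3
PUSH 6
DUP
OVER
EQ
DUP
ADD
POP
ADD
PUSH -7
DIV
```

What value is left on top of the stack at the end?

PUSH -9  -9
PUSH 0   -9 0
ADD      -9
PUSH -9  -9 -9
POP      -9
POP      (empty)
PUSH 3   3
PUSH 6   3 6
DUP      3 6 6
OVER     3 6 6 6
EQ       3 6 1
DUP      3 6 1 1
ADD      3 6 2
POP      3 6
ADD      9
PUSH -7  9 -7
DIV      -1

-1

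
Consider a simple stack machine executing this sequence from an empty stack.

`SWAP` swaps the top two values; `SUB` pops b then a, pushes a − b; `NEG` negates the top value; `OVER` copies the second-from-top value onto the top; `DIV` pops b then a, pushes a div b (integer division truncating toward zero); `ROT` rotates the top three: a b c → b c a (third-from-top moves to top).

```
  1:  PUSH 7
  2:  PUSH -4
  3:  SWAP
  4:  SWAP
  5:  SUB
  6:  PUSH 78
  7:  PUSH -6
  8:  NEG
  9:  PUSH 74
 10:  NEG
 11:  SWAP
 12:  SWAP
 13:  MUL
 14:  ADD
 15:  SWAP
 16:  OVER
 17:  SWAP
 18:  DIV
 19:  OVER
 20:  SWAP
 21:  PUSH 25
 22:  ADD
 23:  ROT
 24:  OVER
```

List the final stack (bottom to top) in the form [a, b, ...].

[-366, -8, -366, -8]

PUSH 7  -> [7]
PUSH -4 -> [7, -4]
SWAP    -> [-4, 7]
SWAP    -> [7, -4]
SUB     -> [11]
PUSH 78 -> [11, 78]
PUSH -6 -> [11, 78, -6]
NEG     -> [11, 78, 6]
PUSH 74 -> [11, 78, 6, 74]
NEG     -> [11, 78, 6, -74]
SWAP    -> [11, 78, -74, 6]
SWAP    -> [11, 78, 6, -74]
MUL     -> [11, 78, -444]
ADD     -> [11, -366]
SWAP    -> [-366, 11]
OVER    -> [-366, 11, -366]
SWAP    -> [-366, -366, 11]
DIV     -> [-366, -33]
OVER    -> [-366, -33, -366]
SWAP    -> [-366, -366, -33]
PUSH 25 -> [-366, -366, -33, 25]
ADD     -> [-366, -366, -8]
ROT     -> [-366, -8, -366]
OVER    -> [-366, -8, -366, -8]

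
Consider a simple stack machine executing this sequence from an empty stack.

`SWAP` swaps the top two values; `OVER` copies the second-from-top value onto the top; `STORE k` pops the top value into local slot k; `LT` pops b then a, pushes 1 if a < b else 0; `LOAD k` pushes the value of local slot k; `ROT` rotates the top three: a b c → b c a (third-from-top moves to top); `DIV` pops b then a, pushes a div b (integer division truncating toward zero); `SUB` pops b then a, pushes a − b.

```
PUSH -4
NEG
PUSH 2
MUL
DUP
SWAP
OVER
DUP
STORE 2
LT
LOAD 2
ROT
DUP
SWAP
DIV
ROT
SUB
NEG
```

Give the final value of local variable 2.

8

PUSH -4  [-4]
NEG      [4]
PUSH 2   [4, 2]
MUL      [8]
DUP      [8, 8]
SWAP     [8, 8]
OVER     [8, 8, 8]
DUP      [8, 8, 8, 8]
STORE 2  [8, 8, 8]
LT       [8, 0]
LOAD 2   [8, 0, 8]
ROT      [0, 8, 8]
DUP      [0, 8, 8, 8]
SWAP     [0, 8, 8, 8]
DIV      [0, 8, 1]
ROT      [8, 1, 0]
SUB      [8, 1]
NEG      [8, -1]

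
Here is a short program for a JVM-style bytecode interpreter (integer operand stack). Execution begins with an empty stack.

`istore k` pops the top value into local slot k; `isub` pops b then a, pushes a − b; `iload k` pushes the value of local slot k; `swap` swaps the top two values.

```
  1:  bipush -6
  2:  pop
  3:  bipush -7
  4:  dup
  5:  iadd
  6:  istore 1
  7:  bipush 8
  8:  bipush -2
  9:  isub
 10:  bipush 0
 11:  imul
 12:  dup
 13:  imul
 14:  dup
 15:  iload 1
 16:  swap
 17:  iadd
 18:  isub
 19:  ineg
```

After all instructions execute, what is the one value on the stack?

bipush -6 : -6
pop       : (empty)
bipush -7 : -7
dup       : -7 -7
iadd      : -14
istore 1  : (empty)
bipush 8  : 8
bipush -2 : 8 -2
isub      : 10
bipush 0  : 10 0
imul      : 0
dup       : 0 0
imul      : 0
dup       : 0 0
iload 1   : 0 0 -14
swap      : 0 -14 0
iadd      : 0 -14
isub      : 14
ineg      : -14

-14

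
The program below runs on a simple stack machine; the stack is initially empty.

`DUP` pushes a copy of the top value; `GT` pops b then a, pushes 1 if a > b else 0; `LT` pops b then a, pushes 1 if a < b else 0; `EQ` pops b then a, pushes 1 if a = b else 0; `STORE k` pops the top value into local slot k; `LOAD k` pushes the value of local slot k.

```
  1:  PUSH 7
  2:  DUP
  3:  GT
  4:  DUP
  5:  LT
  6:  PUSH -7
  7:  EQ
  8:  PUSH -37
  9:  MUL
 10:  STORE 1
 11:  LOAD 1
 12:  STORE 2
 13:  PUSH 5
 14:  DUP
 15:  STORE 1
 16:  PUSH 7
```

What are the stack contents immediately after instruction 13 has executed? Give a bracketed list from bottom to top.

PUSH 7   → 7
DUP      → 7 7
GT       → 0
DUP      → 0 0
LT       → 0
PUSH -7  → 0 -7
EQ       → 0
PUSH -37 → 0 -37
MUL      → 0
STORE 1  → (empty)
LOAD 1   → 0
STORE 2  → (empty)
PUSH 5   → 5

[5]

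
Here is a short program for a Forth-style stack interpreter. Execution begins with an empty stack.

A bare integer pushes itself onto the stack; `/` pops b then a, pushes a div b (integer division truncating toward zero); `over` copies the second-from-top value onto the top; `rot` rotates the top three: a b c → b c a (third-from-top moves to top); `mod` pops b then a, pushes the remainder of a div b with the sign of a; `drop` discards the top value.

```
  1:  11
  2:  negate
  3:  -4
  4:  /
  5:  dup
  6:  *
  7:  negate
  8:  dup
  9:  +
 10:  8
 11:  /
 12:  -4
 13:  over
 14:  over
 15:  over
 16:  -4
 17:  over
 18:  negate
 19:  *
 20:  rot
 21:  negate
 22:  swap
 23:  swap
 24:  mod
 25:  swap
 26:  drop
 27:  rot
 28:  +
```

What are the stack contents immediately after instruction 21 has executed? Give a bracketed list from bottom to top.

[-1, -4, -1, -1, -4, 4]

11     : 11
negate : -11
-4     : -11 -4
/      : 2
dup    : 2 2
*      : 4
negate : -4
dup    : -4 -4
+      : -8
8      : -8 8
/      : -1
-4     : -1 -4
over   : -1 -4 -1
over   : -1 -4 -1 -4
over   : -1 -4 -1 -4 -1
-4     : -1 -4 -1 -4 -1 -4
over   : -1 -4 -1 -4 -1 -4 -1
negate : -1 -4 -1 -4 -1 -4 1
*      : -1 -4 -1 -4 -1 -4
rot    : -1 -4 -1 -1 -4 -4
negate : -1 -4 -1 -1 -4 4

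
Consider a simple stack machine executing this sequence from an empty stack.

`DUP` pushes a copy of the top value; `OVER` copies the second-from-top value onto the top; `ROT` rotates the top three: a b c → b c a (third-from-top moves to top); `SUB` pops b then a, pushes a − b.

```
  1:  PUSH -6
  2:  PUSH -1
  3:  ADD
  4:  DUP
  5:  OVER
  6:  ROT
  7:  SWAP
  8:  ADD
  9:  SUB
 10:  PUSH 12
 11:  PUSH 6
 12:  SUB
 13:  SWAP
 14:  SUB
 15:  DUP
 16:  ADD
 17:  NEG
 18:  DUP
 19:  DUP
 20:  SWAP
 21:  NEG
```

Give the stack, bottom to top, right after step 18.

[2, 2]

PUSH -6  -6
PUSH -1  -6 -1
ADD      -7
DUP      -7 -7
OVER     -7 -7 -7
ROT      -7 -7 -7
SWAP     -7 -7 -7
ADD      -7 -14
SUB      7
PUSH 12  7 12
PUSH 6   7 12 6
SUB      7 6
SWAP     6 7
SUB      -1
DUP      -1 -1
ADD      -2
NEG      2
DUP      2 2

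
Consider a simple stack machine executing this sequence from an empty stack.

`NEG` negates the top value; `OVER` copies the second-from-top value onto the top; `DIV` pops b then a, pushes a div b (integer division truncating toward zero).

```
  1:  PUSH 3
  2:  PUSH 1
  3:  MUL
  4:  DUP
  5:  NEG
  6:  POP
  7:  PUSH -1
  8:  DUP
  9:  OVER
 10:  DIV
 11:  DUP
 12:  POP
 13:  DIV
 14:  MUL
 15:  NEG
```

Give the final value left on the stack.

PUSH 3  : [3]
PUSH 1  : [3, 1]
MUL     : [3]
DUP     : [3, 3]
NEG     : [3, -3]
POP     : [3]
PUSH -1 : [3, -1]
DUP     : [3, -1, -1]
OVER    : [3, -1, -1, -1]
DIV     : [3, -1, 1]
DUP     : [3, -1, 1, 1]
POP     : [3, -1, 1]
DIV     : [3, -1]
MUL     : [-3]
NEG     : [3]

3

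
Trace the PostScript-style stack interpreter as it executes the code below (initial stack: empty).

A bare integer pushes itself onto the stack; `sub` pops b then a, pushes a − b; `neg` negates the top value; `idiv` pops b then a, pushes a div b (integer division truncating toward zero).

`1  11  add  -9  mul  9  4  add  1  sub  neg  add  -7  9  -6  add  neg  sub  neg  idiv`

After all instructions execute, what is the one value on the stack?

1    -> 1
11   -> 1 11
add  -> 12
-9   -> 12 -9
mul  -> -108
9    -> -108 9
4    -> -108 9 4
add  -> -108 13
1    -> -108 13 1
sub  -> -108 12
neg  -> -108 -12
add  -> -120
-7   -> -120 -7
9    -> -120 -7 9
-6   -> -120 -7 9 -6
add  -> -120 -7 3
neg  -> -120 -7 -3
sub  -> -120 -4
neg  -> -120 4
idiv -> -30

-30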